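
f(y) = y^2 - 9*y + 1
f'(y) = 2*y - 9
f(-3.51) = 44.91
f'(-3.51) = -16.02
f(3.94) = -18.94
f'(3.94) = -1.12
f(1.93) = -12.65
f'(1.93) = -5.14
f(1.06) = -7.42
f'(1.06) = -6.88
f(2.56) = -15.49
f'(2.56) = -3.88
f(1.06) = -7.42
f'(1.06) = -6.88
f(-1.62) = 18.20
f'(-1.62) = -12.24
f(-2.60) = 31.16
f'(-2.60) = -14.20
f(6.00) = -17.00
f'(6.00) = 3.00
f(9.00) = 1.00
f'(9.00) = 9.00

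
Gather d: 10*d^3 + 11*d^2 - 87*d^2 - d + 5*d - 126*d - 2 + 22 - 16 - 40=10*d^3 - 76*d^2 - 122*d - 36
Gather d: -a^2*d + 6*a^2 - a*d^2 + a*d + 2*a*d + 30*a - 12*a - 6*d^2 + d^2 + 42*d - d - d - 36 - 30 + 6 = 6*a^2 + 18*a + d^2*(-a - 5) + d*(-a^2 + 3*a + 40) - 60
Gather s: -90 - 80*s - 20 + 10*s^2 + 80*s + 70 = 10*s^2 - 40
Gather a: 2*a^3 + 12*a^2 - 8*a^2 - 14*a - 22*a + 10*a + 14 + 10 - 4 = 2*a^3 + 4*a^2 - 26*a + 20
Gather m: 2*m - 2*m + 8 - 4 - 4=0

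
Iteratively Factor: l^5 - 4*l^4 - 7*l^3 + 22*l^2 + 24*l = (l - 3)*(l^4 - l^3 - 10*l^2 - 8*l) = (l - 3)*(l + 2)*(l^3 - 3*l^2 - 4*l) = l*(l - 3)*(l + 2)*(l^2 - 3*l - 4) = l*(l - 3)*(l + 1)*(l + 2)*(l - 4)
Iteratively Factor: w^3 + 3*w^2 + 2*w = (w + 2)*(w^2 + w) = (w + 1)*(w + 2)*(w)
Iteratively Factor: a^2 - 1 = (a + 1)*(a - 1)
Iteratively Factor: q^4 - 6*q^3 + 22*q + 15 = (q - 5)*(q^3 - q^2 - 5*q - 3) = (q - 5)*(q - 3)*(q^2 + 2*q + 1) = (q - 5)*(q - 3)*(q + 1)*(q + 1)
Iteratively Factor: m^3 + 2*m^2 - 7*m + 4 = (m + 4)*(m^2 - 2*m + 1) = (m - 1)*(m + 4)*(m - 1)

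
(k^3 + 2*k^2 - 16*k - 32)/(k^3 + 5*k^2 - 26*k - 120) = (k^2 - 2*k - 8)/(k^2 + k - 30)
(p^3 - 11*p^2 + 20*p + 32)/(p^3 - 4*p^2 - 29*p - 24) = (p - 4)/(p + 3)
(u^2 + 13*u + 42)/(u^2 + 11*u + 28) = (u + 6)/(u + 4)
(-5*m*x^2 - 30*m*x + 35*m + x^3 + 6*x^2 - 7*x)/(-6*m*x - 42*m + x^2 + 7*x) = (-5*m*x + 5*m + x^2 - x)/(-6*m + x)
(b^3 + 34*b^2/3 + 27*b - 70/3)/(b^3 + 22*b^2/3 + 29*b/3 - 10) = (b + 7)/(b + 3)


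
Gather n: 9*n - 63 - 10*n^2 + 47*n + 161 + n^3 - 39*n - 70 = n^3 - 10*n^2 + 17*n + 28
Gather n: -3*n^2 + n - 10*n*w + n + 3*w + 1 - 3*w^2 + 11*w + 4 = -3*n^2 + n*(2 - 10*w) - 3*w^2 + 14*w + 5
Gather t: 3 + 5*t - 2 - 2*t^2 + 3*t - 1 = -2*t^2 + 8*t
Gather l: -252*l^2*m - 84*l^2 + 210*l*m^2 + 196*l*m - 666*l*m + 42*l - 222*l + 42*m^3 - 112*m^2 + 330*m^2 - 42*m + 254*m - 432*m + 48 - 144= l^2*(-252*m - 84) + l*(210*m^2 - 470*m - 180) + 42*m^3 + 218*m^2 - 220*m - 96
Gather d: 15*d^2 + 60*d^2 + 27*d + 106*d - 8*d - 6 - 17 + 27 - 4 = 75*d^2 + 125*d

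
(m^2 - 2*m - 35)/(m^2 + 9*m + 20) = (m - 7)/(m + 4)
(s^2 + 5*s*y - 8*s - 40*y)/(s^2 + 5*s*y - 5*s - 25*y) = (s - 8)/(s - 5)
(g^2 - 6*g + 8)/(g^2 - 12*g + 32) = (g - 2)/(g - 8)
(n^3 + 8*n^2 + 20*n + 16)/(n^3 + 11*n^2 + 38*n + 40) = (n + 2)/(n + 5)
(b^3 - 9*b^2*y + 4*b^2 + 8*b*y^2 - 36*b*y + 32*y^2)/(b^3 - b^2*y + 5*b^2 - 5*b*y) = (b^2 - 8*b*y + 4*b - 32*y)/(b*(b + 5))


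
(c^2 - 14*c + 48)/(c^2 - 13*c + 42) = (c - 8)/(c - 7)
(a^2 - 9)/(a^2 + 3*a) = (a - 3)/a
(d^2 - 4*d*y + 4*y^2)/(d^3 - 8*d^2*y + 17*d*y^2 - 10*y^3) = (d - 2*y)/(d^2 - 6*d*y + 5*y^2)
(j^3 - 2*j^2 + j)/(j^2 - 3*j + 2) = j*(j - 1)/(j - 2)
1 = 1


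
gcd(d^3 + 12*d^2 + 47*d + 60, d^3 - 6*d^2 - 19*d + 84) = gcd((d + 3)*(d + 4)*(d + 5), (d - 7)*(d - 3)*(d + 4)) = d + 4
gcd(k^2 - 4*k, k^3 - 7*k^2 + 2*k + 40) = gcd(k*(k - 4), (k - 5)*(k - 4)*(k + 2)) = k - 4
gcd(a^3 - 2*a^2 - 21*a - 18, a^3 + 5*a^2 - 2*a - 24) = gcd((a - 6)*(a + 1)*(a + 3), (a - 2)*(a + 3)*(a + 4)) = a + 3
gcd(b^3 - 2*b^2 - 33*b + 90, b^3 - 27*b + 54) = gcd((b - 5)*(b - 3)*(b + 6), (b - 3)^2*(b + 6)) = b^2 + 3*b - 18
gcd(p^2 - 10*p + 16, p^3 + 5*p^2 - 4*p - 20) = p - 2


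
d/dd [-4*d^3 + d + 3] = 1 - 12*d^2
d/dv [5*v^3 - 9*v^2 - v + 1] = 15*v^2 - 18*v - 1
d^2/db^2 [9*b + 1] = 0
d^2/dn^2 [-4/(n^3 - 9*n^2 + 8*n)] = 8*(3*n*(n - 3)*(n^2 - 9*n + 8) - (3*n^2 - 18*n + 8)^2)/(n^3*(n^2 - 9*n + 8)^3)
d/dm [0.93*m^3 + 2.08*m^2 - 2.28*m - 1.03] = 2.79*m^2 + 4.16*m - 2.28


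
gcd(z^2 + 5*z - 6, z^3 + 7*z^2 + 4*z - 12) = z^2 + 5*z - 6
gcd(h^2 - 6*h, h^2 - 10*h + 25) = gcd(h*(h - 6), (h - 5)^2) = 1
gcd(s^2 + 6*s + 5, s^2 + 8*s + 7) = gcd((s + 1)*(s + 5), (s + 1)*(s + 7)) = s + 1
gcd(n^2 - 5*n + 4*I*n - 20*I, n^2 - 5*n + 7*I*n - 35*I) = n - 5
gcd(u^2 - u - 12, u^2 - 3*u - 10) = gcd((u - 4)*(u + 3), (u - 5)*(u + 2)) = 1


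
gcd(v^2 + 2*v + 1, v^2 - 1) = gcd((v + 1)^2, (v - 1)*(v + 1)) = v + 1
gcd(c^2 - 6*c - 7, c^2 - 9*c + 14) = c - 7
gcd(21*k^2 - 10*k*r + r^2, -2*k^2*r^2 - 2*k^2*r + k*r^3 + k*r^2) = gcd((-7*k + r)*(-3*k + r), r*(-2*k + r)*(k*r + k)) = 1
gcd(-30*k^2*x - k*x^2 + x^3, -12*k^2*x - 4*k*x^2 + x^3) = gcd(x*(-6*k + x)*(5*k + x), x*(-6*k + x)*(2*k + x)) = -6*k*x + x^2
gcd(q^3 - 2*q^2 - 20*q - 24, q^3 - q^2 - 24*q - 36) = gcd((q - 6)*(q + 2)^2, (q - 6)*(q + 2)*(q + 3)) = q^2 - 4*q - 12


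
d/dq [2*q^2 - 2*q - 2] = 4*q - 2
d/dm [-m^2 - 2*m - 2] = -2*m - 2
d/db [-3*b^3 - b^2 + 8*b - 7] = -9*b^2 - 2*b + 8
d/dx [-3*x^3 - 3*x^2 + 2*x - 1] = -9*x^2 - 6*x + 2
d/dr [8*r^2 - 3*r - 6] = 16*r - 3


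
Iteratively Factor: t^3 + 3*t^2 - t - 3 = (t + 3)*(t^2 - 1) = (t + 1)*(t + 3)*(t - 1)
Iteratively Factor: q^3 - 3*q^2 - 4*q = (q - 4)*(q^2 + q) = q*(q - 4)*(q + 1)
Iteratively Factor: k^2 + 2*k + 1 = (k + 1)*(k + 1)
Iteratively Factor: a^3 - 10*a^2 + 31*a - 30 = (a - 5)*(a^2 - 5*a + 6) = (a - 5)*(a - 3)*(a - 2)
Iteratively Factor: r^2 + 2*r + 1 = (r + 1)*(r + 1)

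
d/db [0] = 0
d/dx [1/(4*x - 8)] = -1/(4*(x - 2)^2)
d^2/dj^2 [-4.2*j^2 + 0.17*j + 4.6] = -8.40000000000000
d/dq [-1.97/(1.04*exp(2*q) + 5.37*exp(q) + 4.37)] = (4.0976*exp(q) + 10.5789)*exp(q)/(1.04*exp(2*q) + 5.37*exp(q) + 4.37)^2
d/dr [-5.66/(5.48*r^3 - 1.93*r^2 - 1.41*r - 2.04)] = (93.0504*r^2 - 21.8476*r - 7.9806)/(-5.48*r^3 + 1.93*r^2 + 1.41*r + 2.04)^2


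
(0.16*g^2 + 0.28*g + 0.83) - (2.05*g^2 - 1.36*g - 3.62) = -1.89*g^2 + 1.64*g + 4.45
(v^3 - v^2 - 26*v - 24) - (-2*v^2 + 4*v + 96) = v^3 + v^2 - 30*v - 120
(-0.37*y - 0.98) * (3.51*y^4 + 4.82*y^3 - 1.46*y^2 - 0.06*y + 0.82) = -1.2987*y^5 - 5.2232*y^4 - 4.1834*y^3 + 1.453*y^2 - 0.2446*y - 0.8036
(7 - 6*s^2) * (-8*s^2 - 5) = 48*s^4 - 26*s^2 - 35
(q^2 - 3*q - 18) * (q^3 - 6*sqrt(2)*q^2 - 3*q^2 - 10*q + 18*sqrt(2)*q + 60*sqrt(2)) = q^5 - 6*sqrt(2)*q^4 - 6*q^4 - 19*q^3 + 36*sqrt(2)*q^3 + 84*q^2 + 114*sqrt(2)*q^2 - 504*sqrt(2)*q + 180*q - 1080*sqrt(2)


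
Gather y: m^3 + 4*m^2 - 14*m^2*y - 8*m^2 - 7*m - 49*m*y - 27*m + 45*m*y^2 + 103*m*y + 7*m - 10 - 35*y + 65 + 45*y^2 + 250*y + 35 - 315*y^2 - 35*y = m^3 - 4*m^2 - 27*m + y^2*(45*m - 270) + y*(-14*m^2 + 54*m + 180) + 90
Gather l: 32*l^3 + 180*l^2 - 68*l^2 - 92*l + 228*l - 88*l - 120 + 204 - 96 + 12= 32*l^3 + 112*l^2 + 48*l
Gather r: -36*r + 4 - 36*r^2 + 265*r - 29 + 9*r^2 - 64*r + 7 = -27*r^2 + 165*r - 18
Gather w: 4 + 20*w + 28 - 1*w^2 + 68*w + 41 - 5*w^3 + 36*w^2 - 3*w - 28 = -5*w^3 + 35*w^2 + 85*w + 45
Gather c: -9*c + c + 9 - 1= 8 - 8*c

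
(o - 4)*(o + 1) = o^2 - 3*o - 4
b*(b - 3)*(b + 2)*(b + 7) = b^4 + 6*b^3 - 13*b^2 - 42*b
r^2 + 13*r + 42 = (r + 6)*(r + 7)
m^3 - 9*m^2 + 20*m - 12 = (m - 6)*(m - 2)*(m - 1)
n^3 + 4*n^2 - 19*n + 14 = (n - 2)*(n - 1)*(n + 7)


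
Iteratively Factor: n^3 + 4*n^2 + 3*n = (n + 3)*(n^2 + n) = (n + 1)*(n + 3)*(n)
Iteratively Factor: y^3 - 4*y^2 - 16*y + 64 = (y + 4)*(y^2 - 8*y + 16) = (y - 4)*(y + 4)*(y - 4)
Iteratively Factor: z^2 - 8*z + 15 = (z - 5)*(z - 3)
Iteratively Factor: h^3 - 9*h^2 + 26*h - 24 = (h - 3)*(h^2 - 6*h + 8) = (h - 3)*(h - 2)*(h - 4)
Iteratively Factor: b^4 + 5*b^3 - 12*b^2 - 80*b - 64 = (b - 4)*(b^3 + 9*b^2 + 24*b + 16) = (b - 4)*(b + 4)*(b^2 + 5*b + 4) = (b - 4)*(b + 1)*(b + 4)*(b + 4)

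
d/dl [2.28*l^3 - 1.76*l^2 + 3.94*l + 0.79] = 6.84*l^2 - 3.52*l + 3.94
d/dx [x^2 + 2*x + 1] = 2*x + 2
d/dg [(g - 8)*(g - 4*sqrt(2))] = 2*g - 8 - 4*sqrt(2)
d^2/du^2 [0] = 0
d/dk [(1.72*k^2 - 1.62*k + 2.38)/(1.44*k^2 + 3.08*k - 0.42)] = (7.6304*k^2 - 8.2992*k - 6.65)/(2.0736*k^4 + 8.8704*k^3 + 8.2768*k^2 - 2.5872*k + 0.1764)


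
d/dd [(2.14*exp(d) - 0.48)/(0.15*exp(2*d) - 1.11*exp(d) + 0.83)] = (-0.321*exp(2*d) + 0.144*exp(d) + 1.2434)*exp(d)/(0.0225*exp(4*d) - 0.333*exp(3*d) + 1.4811*exp(2*d) - 1.8426*exp(d) + 0.6889)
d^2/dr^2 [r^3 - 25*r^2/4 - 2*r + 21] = 6*r - 25/2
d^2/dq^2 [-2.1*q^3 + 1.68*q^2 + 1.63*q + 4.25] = 3.36 - 12.6*q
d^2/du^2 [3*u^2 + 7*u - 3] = 6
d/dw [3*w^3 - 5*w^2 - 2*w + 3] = 9*w^2 - 10*w - 2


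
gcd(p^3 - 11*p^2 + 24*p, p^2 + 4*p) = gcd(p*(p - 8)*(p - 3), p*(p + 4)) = p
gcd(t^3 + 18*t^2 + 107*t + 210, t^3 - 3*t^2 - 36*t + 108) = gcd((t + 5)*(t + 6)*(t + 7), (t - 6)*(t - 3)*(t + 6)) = t + 6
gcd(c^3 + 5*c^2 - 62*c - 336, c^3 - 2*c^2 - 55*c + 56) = c^2 - c - 56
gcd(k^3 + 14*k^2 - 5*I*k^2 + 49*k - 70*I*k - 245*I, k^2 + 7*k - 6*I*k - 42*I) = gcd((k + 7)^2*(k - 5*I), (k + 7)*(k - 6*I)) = k + 7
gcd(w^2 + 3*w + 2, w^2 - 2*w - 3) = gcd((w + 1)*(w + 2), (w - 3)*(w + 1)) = w + 1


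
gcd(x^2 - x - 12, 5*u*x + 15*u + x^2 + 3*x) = x + 3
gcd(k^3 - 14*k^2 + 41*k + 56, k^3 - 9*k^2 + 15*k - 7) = k - 7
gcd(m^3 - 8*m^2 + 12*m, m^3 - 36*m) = m^2 - 6*m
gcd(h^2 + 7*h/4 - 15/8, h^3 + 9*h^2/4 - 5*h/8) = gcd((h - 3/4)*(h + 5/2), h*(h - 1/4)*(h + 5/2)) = h + 5/2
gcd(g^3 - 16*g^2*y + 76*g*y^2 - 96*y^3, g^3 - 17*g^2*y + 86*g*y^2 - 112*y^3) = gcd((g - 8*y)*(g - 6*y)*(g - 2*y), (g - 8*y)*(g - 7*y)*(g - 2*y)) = g^2 - 10*g*y + 16*y^2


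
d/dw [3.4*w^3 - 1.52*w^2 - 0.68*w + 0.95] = 10.2*w^2 - 3.04*w - 0.68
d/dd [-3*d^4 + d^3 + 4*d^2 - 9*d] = -12*d^3 + 3*d^2 + 8*d - 9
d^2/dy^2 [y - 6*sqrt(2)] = 0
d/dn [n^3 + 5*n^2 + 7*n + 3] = 3*n^2 + 10*n + 7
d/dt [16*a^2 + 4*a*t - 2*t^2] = 4*a - 4*t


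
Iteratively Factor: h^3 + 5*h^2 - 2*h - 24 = (h - 2)*(h^2 + 7*h + 12) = (h - 2)*(h + 4)*(h + 3)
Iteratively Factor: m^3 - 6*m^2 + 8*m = (m)*(m^2 - 6*m + 8) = m*(m - 2)*(m - 4)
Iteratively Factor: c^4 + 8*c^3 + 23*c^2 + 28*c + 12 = (c + 2)*(c^3 + 6*c^2 + 11*c + 6) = (c + 1)*(c + 2)*(c^2 + 5*c + 6) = (c + 1)*(c + 2)*(c + 3)*(c + 2)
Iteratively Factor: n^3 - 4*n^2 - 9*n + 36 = (n - 3)*(n^2 - n - 12) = (n - 4)*(n - 3)*(n + 3)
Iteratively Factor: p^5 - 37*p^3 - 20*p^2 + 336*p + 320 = (p + 4)*(p^4 - 4*p^3 - 21*p^2 + 64*p + 80) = (p + 4)^2*(p^3 - 8*p^2 + 11*p + 20) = (p - 5)*(p + 4)^2*(p^2 - 3*p - 4) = (p - 5)*(p + 1)*(p + 4)^2*(p - 4)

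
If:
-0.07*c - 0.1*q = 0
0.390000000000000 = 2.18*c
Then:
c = 0.18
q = -0.13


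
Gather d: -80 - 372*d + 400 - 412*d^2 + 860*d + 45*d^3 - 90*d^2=45*d^3 - 502*d^2 + 488*d + 320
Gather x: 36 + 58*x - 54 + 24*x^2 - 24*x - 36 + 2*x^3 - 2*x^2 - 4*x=2*x^3 + 22*x^2 + 30*x - 54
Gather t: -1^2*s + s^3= s^3 - s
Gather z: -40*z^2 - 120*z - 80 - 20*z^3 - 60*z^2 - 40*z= -20*z^3 - 100*z^2 - 160*z - 80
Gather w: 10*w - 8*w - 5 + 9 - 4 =2*w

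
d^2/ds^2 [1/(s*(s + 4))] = 2*(s^2 + s*(s + 4) + (s + 4)^2)/(s^3*(s + 4)^3)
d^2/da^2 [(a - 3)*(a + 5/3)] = 2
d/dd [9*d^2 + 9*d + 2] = 18*d + 9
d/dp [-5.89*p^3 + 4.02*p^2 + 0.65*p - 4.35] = -17.67*p^2 + 8.04*p + 0.65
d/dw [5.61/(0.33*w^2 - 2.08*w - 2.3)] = (11.6688 - 3.7026*w)/(-0.33*w^2 + 2.08*w + 2.3)^2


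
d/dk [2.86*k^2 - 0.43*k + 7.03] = 5.72*k - 0.43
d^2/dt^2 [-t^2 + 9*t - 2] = -2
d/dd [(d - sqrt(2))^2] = 2*d - 2*sqrt(2)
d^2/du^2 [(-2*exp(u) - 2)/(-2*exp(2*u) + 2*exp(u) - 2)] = (exp(4*u) + 5*exp(3*u) - 9*exp(2*u) - 2*exp(u) + 2)*exp(u)/(exp(6*u) - 3*exp(5*u) + 6*exp(4*u) - 7*exp(3*u) + 6*exp(2*u) - 3*exp(u) + 1)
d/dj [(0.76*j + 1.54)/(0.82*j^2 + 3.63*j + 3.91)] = (0.6232*j^2 + 2.7588*j - (0.76*j + 1.54)*(1.64*j + 3.63) + 2.9716)/(0.82*j^2 + 3.63*j + 3.91)^2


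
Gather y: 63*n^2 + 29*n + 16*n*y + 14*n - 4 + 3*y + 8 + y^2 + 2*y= 63*n^2 + 43*n + y^2 + y*(16*n + 5) + 4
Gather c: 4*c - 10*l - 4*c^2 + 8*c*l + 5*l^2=-4*c^2 + c*(8*l + 4) + 5*l^2 - 10*l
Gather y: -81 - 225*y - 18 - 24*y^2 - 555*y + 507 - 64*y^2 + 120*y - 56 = -88*y^2 - 660*y + 352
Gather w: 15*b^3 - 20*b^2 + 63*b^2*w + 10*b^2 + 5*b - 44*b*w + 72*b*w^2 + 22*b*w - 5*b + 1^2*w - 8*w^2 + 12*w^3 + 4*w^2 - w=15*b^3 - 10*b^2 + 12*w^3 + w^2*(72*b - 4) + w*(63*b^2 - 22*b)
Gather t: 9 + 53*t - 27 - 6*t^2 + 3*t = -6*t^2 + 56*t - 18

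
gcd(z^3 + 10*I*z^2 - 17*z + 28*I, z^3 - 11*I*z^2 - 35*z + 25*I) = z - I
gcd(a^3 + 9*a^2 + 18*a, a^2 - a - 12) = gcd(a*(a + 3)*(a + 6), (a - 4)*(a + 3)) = a + 3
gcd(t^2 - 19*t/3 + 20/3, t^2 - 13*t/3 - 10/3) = t - 5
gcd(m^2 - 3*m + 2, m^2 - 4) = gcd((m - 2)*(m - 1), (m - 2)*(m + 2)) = m - 2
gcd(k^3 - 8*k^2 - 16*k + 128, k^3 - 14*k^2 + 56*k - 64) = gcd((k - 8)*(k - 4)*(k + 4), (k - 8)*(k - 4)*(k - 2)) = k^2 - 12*k + 32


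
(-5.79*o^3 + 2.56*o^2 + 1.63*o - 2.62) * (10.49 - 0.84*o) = 4.8636*o^4 - 62.8875*o^3 + 25.4852*o^2 + 19.2995*o - 27.4838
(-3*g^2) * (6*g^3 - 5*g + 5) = -18*g^5 + 15*g^3 - 15*g^2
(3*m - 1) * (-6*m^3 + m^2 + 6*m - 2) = -18*m^4 + 9*m^3 + 17*m^2 - 12*m + 2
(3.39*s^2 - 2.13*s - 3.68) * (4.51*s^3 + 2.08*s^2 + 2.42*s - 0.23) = 15.2889*s^5 - 2.5551*s^4 - 12.8234*s^3 - 13.5887*s^2 - 8.4157*s + 0.8464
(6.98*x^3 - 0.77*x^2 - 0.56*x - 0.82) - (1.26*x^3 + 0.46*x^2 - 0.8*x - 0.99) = 5.72*x^3 - 1.23*x^2 + 0.24*x + 0.17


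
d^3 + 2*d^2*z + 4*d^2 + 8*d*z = d*(d + 4)*(d + 2*z)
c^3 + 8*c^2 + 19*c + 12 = (c + 1)*(c + 3)*(c + 4)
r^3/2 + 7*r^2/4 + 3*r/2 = r*(r/2 + 1)*(r + 3/2)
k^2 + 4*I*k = k*(k + 4*I)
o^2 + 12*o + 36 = (o + 6)^2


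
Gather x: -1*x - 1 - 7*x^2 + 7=-7*x^2 - x + 6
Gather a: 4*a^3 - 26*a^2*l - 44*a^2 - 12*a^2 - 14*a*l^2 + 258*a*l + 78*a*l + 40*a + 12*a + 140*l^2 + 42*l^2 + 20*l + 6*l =4*a^3 + a^2*(-26*l - 56) + a*(-14*l^2 + 336*l + 52) + 182*l^2 + 26*l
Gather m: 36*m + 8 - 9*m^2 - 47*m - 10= -9*m^2 - 11*m - 2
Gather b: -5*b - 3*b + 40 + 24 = 64 - 8*b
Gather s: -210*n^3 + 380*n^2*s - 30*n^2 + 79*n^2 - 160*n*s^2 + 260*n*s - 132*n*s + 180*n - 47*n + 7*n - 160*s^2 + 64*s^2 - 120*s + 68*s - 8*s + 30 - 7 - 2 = -210*n^3 + 49*n^2 + 140*n + s^2*(-160*n - 96) + s*(380*n^2 + 128*n - 60) + 21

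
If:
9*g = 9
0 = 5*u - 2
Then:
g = 1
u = 2/5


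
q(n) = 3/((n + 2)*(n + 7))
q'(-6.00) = 0.56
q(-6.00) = -0.75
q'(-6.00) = 0.56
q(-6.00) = -0.75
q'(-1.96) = -374.98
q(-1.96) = 14.88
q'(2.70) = -0.02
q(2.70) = 0.07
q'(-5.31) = 0.16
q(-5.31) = -0.54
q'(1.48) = -0.04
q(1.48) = 0.10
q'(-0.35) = -0.21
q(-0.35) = 0.27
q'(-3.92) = -0.10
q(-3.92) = -0.51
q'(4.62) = -0.01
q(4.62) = 0.04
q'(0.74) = -0.07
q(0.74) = 0.14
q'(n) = -3/((n + 2)*(n + 7)^2) - 3/((n + 2)^2*(n + 7)) = 3*(-2*n - 9)/(n^4 + 18*n^3 + 109*n^2 + 252*n + 196)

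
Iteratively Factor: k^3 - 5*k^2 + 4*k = (k - 1)*(k^2 - 4*k) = k*(k - 1)*(k - 4)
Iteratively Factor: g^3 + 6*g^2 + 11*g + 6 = (g + 2)*(g^2 + 4*g + 3) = (g + 2)*(g + 3)*(g + 1)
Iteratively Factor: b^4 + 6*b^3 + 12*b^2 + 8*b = (b + 2)*(b^3 + 4*b^2 + 4*b) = (b + 2)^2*(b^2 + 2*b) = (b + 2)^3*(b)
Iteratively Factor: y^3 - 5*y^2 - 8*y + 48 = (y - 4)*(y^2 - y - 12) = (y - 4)^2*(y + 3)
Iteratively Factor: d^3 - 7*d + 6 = (d - 1)*(d^2 + d - 6) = (d - 2)*(d - 1)*(d + 3)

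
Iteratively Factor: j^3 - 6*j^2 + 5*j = (j - 1)*(j^2 - 5*j) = (j - 5)*(j - 1)*(j)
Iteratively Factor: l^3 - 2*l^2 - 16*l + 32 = (l - 4)*(l^2 + 2*l - 8) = (l - 4)*(l + 4)*(l - 2)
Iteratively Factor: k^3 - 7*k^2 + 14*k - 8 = (k - 2)*(k^2 - 5*k + 4) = (k - 4)*(k - 2)*(k - 1)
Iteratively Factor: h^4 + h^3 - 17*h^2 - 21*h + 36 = (h - 1)*(h^3 + 2*h^2 - 15*h - 36) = (h - 1)*(h + 3)*(h^2 - h - 12) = (h - 4)*(h - 1)*(h + 3)*(h + 3)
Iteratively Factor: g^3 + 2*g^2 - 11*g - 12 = (g + 1)*(g^2 + g - 12) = (g + 1)*(g + 4)*(g - 3)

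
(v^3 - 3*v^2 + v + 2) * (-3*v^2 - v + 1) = -3*v^5 + 8*v^4 + v^3 - 10*v^2 - v + 2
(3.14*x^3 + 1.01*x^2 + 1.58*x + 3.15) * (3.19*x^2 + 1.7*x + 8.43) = 10.0166*x^5 + 8.5599*x^4 + 33.2274*x^3 + 21.2488*x^2 + 18.6744*x + 26.5545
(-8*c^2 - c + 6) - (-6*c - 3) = -8*c^2 + 5*c + 9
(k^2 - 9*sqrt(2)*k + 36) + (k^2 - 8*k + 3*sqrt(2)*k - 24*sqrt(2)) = 2*k^2 - 6*sqrt(2)*k - 8*k - 24*sqrt(2) + 36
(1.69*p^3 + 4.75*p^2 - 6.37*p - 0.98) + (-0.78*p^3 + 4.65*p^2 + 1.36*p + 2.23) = 0.91*p^3 + 9.4*p^2 - 5.01*p + 1.25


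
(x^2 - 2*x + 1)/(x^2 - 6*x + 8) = (x^2 - 2*x + 1)/(x^2 - 6*x + 8)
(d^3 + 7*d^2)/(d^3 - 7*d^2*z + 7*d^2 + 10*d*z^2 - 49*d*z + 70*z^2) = d^2/(d^2 - 7*d*z + 10*z^2)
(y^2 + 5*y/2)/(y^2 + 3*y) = (y + 5/2)/(y + 3)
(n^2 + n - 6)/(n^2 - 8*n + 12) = (n + 3)/(n - 6)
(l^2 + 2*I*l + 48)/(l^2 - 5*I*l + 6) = (l + 8*I)/(l + I)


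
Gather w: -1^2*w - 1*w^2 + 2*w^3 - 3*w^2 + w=2*w^3 - 4*w^2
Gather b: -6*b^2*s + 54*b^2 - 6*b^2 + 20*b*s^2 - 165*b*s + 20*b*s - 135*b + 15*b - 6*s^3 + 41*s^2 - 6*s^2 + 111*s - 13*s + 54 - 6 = b^2*(48 - 6*s) + b*(20*s^2 - 145*s - 120) - 6*s^3 + 35*s^2 + 98*s + 48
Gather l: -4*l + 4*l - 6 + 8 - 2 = 0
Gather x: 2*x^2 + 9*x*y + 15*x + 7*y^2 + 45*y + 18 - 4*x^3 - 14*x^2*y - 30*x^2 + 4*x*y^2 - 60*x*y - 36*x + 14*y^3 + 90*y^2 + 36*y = -4*x^3 + x^2*(-14*y - 28) + x*(4*y^2 - 51*y - 21) + 14*y^3 + 97*y^2 + 81*y + 18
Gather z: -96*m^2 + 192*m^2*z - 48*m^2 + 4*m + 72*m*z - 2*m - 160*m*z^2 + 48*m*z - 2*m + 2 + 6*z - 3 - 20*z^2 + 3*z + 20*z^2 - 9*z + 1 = -144*m^2 - 160*m*z^2 + z*(192*m^2 + 120*m)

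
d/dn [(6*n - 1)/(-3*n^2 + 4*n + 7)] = 2*(9*n^2 - 3*n + 23)/(9*n^4 - 24*n^3 - 26*n^2 + 56*n + 49)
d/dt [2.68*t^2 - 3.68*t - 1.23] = 5.36*t - 3.68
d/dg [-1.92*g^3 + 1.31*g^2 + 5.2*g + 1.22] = -5.76*g^2 + 2.62*g + 5.2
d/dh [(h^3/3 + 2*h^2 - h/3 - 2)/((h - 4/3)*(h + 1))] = (3*h^2 - 8*h - 2)/(9*h^2 - 24*h + 16)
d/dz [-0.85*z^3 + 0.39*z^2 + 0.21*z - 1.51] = -2.55*z^2 + 0.78*z + 0.21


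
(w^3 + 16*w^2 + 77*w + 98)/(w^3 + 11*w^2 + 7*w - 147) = (w + 2)/(w - 3)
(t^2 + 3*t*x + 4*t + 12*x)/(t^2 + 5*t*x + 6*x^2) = (t + 4)/(t + 2*x)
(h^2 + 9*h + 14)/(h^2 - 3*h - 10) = (h + 7)/(h - 5)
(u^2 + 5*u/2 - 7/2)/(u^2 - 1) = (u + 7/2)/(u + 1)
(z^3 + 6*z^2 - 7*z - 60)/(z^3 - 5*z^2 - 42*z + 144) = (z^2 + 9*z + 20)/(z^2 - 2*z - 48)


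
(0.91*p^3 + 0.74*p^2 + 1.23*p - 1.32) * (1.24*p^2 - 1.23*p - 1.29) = 1.1284*p^5 - 0.2017*p^4 - 0.5589*p^3 - 4.1043*p^2 + 0.0369000000000002*p + 1.7028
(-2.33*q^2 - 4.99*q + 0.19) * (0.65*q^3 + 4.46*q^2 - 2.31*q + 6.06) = -1.5145*q^5 - 13.6353*q^4 - 16.7496*q^3 - 1.7455*q^2 - 30.6783*q + 1.1514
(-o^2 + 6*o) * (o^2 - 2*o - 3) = -o^4 + 8*o^3 - 9*o^2 - 18*o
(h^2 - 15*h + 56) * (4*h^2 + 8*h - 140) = 4*h^4 - 52*h^3 - 36*h^2 + 2548*h - 7840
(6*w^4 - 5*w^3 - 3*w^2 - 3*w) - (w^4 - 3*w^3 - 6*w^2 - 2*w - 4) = 5*w^4 - 2*w^3 + 3*w^2 - w + 4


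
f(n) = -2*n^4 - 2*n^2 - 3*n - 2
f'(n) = -8*n^3 - 4*n - 3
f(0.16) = -2.53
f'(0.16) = -3.67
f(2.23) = -68.10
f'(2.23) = -100.64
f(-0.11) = -1.69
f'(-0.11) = -2.55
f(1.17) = -12.00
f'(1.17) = -20.49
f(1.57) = -23.79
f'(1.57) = -40.24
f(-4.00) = -534.00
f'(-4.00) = 525.00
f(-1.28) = -6.81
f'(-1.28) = 18.90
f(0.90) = -7.63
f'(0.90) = -12.43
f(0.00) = -2.00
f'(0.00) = -3.00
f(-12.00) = -41726.00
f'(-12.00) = 13869.00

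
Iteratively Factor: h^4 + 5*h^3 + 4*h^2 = (h)*(h^3 + 5*h^2 + 4*h) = h^2*(h^2 + 5*h + 4) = h^2*(h + 1)*(h + 4)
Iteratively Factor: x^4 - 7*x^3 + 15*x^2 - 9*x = (x - 1)*(x^3 - 6*x^2 + 9*x) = x*(x - 1)*(x^2 - 6*x + 9) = x*(x - 3)*(x - 1)*(x - 3)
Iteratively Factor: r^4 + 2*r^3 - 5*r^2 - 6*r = (r + 1)*(r^3 + r^2 - 6*r) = (r + 1)*(r + 3)*(r^2 - 2*r) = r*(r + 1)*(r + 3)*(r - 2)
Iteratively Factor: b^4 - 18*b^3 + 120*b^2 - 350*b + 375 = (b - 3)*(b^3 - 15*b^2 + 75*b - 125) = (b - 5)*(b - 3)*(b^2 - 10*b + 25) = (b - 5)^2*(b - 3)*(b - 5)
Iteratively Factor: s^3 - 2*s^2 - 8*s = (s - 4)*(s^2 + 2*s) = (s - 4)*(s + 2)*(s)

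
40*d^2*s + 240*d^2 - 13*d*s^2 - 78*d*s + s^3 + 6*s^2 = (-8*d + s)*(-5*d + s)*(s + 6)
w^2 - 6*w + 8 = (w - 4)*(w - 2)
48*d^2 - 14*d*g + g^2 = (-8*d + g)*(-6*d + g)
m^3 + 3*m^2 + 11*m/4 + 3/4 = (m + 1/2)*(m + 1)*(m + 3/2)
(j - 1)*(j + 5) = j^2 + 4*j - 5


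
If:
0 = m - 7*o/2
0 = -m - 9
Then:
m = -9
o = -18/7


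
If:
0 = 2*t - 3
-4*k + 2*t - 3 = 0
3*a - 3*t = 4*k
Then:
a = 3/2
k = 0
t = 3/2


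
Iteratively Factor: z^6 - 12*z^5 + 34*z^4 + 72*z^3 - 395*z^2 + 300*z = (z - 1)*(z^5 - 11*z^4 + 23*z^3 + 95*z^2 - 300*z) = (z - 5)*(z - 1)*(z^4 - 6*z^3 - 7*z^2 + 60*z) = (z - 5)*(z - 4)*(z - 1)*(z^3 - 2*z^2 - 15*z) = z*(z - 5)*(z - 4)*(z - 1)*(z^2 - 2*z - 15) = z*(z - 5)*(z - 4)*(z - 1)*(z + 3)*(z - 5)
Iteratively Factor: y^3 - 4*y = (y)*(y^2 - 4) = y*(y + 2)*(y - 2)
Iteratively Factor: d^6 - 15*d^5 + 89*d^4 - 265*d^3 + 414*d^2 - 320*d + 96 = (d - 3)*(d^5 - 12*d^4 + 53*d^3 - 106*d^2 + 96*d - 32) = (d - 4)*(d - 3)*(d^4 - 8*d^3 + 21*d^2 - 22*d + 8) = (d - 4)*(d - 3)*(d - 1)*(d^3 - 7*d^2 + 14*d - 8) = (d - 4)^2*(d - 3)*(d - 1)*(d^2 - 3*d + 2) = (d - 4)^2*(d - 3)*(d - 2)*(d - 1)*(d - 1)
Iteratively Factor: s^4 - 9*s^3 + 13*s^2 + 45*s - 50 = (s - 1)*(s^3 - 8*s^2 + 5*s + 50) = (s - 5)*(s - 1)*(s^2 - 3*s - 10) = (s - 5)^2*(s - 1)*(s + 2)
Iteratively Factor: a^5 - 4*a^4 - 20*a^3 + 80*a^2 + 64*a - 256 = (a - 4)*(a^4 - 20*a^2 + 64) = (a - 4)*(a + 2)*(a^3 - 2*a^2 - 16*a + 32) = (a - 4)*(a + 2)*(a + 4)*(a^2 - 6*a + 8) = (a - 4)*(a - 2)*(a + 2)*(a + 4)*(a - 4)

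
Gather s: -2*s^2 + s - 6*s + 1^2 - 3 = -2*s^2 - 5*s - 2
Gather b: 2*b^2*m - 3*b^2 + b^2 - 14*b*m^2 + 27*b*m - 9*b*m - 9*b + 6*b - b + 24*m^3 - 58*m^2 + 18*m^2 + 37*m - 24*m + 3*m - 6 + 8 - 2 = b^2*(2*m - 2) + b*(-14*m^2 + 18*m - 4) + 24*m^3 - 40*m^2 + 16*m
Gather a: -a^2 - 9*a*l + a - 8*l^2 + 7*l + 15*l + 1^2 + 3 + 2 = -a^2 + a*(1 - 9*l) - 8*l^2 + 22*l + 6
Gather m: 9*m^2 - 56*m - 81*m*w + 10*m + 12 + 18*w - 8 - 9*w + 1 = 9*m^2 + m*(-81*w - 46) + 9*w + 5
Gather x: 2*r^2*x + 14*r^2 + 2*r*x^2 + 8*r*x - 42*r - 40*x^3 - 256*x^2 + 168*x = 14*r^2 - 42*r - 40*x^3 + x^2*(2*r - 256) + x*(2*r^2 + 8*r + 168)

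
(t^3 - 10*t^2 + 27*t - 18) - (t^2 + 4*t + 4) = t^3 - 11*t^2 + 23*t - 22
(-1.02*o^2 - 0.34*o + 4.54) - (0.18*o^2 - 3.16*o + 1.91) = -1.2*o^2 + 2.82*o + 2.63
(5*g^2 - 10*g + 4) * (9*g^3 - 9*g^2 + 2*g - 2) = 45*g^5 - 135*g^4 + 136*g^3 - 66*g^2 + 28*g - 8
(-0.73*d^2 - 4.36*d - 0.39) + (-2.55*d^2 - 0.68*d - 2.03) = -3.28*d^2 - 5.04*d - 2.42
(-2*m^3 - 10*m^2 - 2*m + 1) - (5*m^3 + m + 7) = -7*m^3 - 10*m^2 - 3*m - 6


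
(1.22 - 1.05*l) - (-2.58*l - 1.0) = 1.53*l + 2.22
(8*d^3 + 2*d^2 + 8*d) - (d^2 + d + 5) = 8*d^3 + d^2 + 7*d - 5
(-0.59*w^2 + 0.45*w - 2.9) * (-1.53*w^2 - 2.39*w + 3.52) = 0.9027*w^4 + 0.7216*w^3 + 1.2847*w^2 + 8.515*w - 10.208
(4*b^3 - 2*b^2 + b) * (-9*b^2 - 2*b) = -36*b^5 + 10*b^4 - 5*b^3 - 2*b^2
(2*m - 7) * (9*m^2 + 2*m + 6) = 18*m^3 - 59*m^2 - 2*m - 42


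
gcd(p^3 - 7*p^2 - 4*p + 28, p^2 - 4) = p^2 - 4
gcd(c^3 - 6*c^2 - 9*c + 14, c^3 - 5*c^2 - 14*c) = c^2 - 5*c - 14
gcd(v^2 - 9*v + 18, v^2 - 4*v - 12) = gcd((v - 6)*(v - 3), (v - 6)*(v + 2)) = v - 6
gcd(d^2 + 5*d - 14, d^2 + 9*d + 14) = d + 7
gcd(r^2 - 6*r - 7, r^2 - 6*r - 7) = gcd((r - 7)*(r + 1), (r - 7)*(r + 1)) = r^2 - 6*r - 7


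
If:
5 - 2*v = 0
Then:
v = 5/2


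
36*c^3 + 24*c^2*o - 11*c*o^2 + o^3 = (-6*c + o)^2*(c + o)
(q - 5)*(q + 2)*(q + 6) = q^3 + 3*q^2 - 28*q - 60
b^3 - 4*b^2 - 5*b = b*(b - 5)*(b + 1)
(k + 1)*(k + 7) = k^2 + 8*k + 7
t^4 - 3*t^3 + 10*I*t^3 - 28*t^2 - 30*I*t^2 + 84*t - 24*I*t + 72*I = (t - 3)*(t + 2*I)^2*(t + 6*I)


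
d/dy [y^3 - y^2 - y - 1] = 3*y^2 - 2*y - 1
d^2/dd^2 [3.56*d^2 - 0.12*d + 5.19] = 7.12000000000000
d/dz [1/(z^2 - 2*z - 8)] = 2*(1 - z)/(-z^2 + 2*z + 8)^2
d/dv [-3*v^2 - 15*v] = -6*v - 15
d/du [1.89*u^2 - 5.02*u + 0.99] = 3.78*u - 5.02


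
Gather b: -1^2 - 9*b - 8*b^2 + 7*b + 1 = -8*b^2 - 2*b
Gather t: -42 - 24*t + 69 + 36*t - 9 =12*t + 18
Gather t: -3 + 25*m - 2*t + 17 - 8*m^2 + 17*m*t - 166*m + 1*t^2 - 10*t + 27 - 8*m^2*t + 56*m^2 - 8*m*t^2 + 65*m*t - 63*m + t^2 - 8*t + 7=48*m^2 - 204*m + t^2*(2 - 8*m) + t*(-8*m^2 + 82*m - 20) + 48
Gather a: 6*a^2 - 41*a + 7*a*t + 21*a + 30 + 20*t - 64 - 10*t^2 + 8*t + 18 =6*a^2 + a*(7*t - 20) - 10*t^2 + 28*t - 16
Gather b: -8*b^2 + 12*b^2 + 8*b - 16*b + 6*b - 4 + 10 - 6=4*b^2 - 2*b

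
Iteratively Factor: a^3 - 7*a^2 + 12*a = (a - 3)*(a^2 - 4*a) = (a - 4)*(a - 3)*(a)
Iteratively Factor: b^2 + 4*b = (b + 4)*(b)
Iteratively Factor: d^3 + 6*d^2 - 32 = (d + 4)*(d^2 + 2*d - 8) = (d + 4)^2*(d - 2)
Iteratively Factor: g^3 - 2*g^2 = (g)*(g^2 - 2*g) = g^2*(g - 2)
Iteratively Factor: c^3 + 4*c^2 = (c)*(c^2 + 4*c) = c*(c + 4)*(c)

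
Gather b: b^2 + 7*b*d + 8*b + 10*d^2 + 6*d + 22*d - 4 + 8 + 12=b^2 + b*(7*d + 8) + 10*d^2 + 28*d + 16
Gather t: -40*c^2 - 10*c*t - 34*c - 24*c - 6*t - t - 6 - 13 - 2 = -40*c^2 - 58*c + t*(-10*c - 7) - 21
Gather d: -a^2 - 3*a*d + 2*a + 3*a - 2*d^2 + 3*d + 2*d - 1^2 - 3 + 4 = -a^2 + 5*a - 2*d^2 + d*(5 - 3*a)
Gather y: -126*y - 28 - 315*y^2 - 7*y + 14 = -315*y^2 - 133*y - 14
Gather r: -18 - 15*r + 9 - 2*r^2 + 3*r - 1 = -2*r^2 - 12*r - 10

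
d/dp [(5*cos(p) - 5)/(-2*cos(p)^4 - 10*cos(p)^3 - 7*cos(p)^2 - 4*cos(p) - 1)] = 20*(-6*cos(p)^4 - 12*cos(p)^3 + 23*cos(p)^2 + 14*cos(p) + 5)*sin(p)/(4*sin(p)^4 - 22*sin(p)^2 + 23*cos(p) + 5*cos(3*p) + 20)^2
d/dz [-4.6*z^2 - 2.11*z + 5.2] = -9.2*z - 2.11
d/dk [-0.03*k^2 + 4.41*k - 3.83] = 4.41 - 0.06*k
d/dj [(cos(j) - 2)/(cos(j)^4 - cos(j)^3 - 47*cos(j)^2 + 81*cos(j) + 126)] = (6*sin(j)^4 + 70*sin(j)^2 + 361*cos(j) - 5*cos(3*j) - 652)*sin(j)/(2*(cos(j) - 6)^2*(cos(j) - 3)^2*(cos(j) + 1)^2*(cos(j) + 7)^2)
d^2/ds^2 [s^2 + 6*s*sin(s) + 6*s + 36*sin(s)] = -6*s*sin(s) - 36*sin(s) + 12*cos(s) + 2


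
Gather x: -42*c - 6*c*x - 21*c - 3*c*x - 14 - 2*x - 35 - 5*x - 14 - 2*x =-63*c + x*(-9*c - 9) - 63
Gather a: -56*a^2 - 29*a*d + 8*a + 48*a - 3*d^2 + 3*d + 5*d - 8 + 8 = -56*a^2 + a*(56 - 29*d) - 3*d^2 + 8*d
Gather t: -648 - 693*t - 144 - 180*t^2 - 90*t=-180*t^2 - 783*t - 792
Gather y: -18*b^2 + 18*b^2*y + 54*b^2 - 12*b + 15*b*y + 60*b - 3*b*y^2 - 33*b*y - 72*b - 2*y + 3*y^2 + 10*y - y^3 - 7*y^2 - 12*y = 36*b^2 - 24*b - y^3 + y^2*(-3*b - 4) + y*(18*b^2 - 18*b - 4)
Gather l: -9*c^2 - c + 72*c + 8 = -9*c^2 + 71*c + 8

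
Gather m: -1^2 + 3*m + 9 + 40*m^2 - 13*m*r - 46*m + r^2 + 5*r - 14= 40*m^2 + m*(-13*r - 43) + r^2 + 5*r - 6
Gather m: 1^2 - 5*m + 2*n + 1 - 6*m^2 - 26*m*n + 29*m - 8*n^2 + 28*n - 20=-6*m^2 + m*(24 - 26*n) - 8*n^2 + 30*n - 18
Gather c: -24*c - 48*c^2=-48*c^2 - 24*c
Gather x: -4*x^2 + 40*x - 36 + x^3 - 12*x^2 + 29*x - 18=x^3 - 16*x^2 + 69*x - 54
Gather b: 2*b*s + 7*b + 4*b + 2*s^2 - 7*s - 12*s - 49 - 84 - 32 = b*(2*s + 11) + 2*s^2 - 19*s - 165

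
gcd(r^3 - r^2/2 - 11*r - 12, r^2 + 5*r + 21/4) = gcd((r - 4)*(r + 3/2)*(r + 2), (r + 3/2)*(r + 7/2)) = r + 3/2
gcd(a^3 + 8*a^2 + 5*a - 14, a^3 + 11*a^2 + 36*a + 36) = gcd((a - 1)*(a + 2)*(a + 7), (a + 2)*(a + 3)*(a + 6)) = a + 2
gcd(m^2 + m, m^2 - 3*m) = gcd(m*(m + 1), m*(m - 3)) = m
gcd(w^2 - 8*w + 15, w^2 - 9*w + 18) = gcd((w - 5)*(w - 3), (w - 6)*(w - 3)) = w - 3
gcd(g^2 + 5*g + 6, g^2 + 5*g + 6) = g^2 + 5*g + 6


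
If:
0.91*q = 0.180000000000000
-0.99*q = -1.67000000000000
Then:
No Solution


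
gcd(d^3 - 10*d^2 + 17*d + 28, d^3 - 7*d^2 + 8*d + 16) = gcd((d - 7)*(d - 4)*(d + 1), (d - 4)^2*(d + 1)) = d^2 - 3*d - 4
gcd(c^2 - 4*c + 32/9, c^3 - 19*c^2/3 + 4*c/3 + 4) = 1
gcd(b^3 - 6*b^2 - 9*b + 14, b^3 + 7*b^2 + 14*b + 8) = b + 2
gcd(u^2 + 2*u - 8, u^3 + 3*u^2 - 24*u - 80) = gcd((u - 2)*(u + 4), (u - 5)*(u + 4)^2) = u + 4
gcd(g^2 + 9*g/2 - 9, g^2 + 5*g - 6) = g + 6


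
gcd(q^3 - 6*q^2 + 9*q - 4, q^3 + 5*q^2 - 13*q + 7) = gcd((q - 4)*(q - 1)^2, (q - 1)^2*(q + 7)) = q^2 - 2*q + 1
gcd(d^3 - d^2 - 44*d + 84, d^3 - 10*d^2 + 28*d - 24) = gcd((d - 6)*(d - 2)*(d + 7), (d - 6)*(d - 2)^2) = d^2 - 8*d + 12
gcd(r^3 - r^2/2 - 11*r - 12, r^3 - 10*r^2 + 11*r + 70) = r + 2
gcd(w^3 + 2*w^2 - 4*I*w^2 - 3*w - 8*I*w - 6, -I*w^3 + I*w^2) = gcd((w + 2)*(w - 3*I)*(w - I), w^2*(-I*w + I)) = 1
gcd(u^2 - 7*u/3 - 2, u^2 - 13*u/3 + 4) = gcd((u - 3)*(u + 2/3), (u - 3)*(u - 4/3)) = u - 3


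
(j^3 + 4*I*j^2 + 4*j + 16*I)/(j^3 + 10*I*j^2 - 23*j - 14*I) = (j^2 + 2*I*j + 8)/(j^2 + 8*I*j - 7)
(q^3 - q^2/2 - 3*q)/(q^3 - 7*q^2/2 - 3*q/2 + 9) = q/(q - 3)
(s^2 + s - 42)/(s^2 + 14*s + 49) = (s - 6)/(s + 7)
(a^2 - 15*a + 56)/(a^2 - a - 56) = (a - 7)/(a + 7)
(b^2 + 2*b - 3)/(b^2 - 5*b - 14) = (-b^2 - 2*b + 3)/(-b^2 + 5*b + 14)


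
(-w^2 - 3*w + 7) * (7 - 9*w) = 9*w^3 + 20*w^2 - 84*w + 49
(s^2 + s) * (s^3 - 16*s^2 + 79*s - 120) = s^5 - 15*s^4 + 63*s^3 - 41*s^2 - 120*s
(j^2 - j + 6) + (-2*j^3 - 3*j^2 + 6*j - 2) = -2*j^3 - 2*j^2 + 5*j + 4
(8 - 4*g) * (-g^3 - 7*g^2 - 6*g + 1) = 4*g^4 + 20*g^3 - 32*g^2 - 52*g + 8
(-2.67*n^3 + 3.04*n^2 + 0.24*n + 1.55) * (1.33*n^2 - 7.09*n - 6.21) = -3.5511*n^5 + 22.9735*n^4 - 4.6537*n^3 - 18.5185*n^2 - 12.4799*n - 9.6255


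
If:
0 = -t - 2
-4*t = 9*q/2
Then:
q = 16/9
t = -2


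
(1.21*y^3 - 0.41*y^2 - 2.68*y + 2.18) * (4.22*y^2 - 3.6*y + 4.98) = 5.1062*y^5 - 6.0862*y^4 - 3.8078*y^3 + 16.8058*y^2 - 21.1944*y + 10.8564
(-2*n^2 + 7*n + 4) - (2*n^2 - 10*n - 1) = -4*n^2 + 17*n + 5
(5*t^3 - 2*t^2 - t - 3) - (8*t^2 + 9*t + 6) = 5*t^3 - 10*t^2 - 10*t - 9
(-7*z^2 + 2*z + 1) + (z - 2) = -7*z^2 + 3*z - 1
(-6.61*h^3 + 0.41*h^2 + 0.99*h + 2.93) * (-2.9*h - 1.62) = 19.169*h^4 + 9.5192*h^3 - 3.5352*h^2 - 10.1008*h - 4.7466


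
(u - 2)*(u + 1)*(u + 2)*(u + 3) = u^4 + 4*u^3 - u^2 - 16*u - 12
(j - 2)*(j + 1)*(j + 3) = j^3 + 2*j^2 - 5*j - 6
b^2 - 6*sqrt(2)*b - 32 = (b - 8*sqrt(2))*(b + 2*sqrt(2))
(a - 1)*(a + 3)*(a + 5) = a^3 + 7*a^2 + 7*a - 15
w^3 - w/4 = w*(w - 1/2)*(w + 1/2)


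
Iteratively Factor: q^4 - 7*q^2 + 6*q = (q)*(q^3 - 7*q + 6) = q*(q - 1)*(q^2 + q - 6) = q*(q - 2)*(q - 1)*(q + 3)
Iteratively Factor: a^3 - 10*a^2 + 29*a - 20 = (a - 5)*(a^2 - 5*a + 4) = (a - 5)*(a - 4)*(a - 1)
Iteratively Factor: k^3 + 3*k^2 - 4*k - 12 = (k + 3)*(k^2 - 4) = (k + 2)*(k + 3)*(k - 2)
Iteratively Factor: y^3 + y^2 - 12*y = (y + 4)*(y^2 - 3*y) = y*(y + 4)*(y - 3)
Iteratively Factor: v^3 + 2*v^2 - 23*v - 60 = (v + 3)*(v^2 - v - 20) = (v + 3)*(v + 4)*(v - 5)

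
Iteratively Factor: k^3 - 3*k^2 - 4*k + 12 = (k - 3)*(k^2 - 4) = (k - 3)*(k - 2)*(k + 2)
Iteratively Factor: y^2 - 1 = (y + 1)*(y - 1)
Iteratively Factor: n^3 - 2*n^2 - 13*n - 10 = (n + 2)*(n^2 - 4*n - 5) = (n - 5)*(n + 2)*(n + 1)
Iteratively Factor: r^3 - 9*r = (r - 3)*(r^2 + 3*r) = (r - 3)*(r + 3)*(r)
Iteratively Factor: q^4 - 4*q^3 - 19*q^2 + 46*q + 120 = (q - 5)*(q^3 + q^2 - 14*q - 24) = (q - 5)*(q - 4)*(q^2 + 5*q + 6) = (q - 5)*(q - 4)*(q + 2)*(q + 3)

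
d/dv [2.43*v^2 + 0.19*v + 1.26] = 4.86*v + 0.19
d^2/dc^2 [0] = 0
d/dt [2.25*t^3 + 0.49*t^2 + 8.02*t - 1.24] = 6.75*t^2 + 0.98*t + 8.02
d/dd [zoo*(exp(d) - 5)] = zoo*exp(d)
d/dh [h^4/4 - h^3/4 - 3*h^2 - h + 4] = h^3 - 3*h^2/4 - 6*h - 1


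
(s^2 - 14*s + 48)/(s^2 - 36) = (s - 8)/(s + 6)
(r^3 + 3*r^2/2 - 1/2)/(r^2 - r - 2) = (2*r^2 + r - 1)/(2*(r - 2))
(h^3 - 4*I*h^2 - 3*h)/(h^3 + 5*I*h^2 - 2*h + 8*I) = h*(h - 3*I)/(h^2 + 6*I*h - 8)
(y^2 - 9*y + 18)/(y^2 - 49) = (y^2 - 9*y + 18)/(y^2 - 49)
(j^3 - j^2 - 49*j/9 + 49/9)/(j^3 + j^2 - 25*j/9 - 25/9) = (9*j^3 - 9*j^2 - 49*j + 49)/(9*j^3 + 9*j^2 - 25*j - 25)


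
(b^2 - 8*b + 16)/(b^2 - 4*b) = (b - 4)/b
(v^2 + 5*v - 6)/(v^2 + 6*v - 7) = (v + 6)/(v + 7)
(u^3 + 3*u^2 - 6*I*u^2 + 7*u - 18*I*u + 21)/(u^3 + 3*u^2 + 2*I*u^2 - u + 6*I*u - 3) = (u - 7*I)/(u + I)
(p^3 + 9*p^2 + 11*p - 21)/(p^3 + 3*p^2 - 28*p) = (p^2 + 2*p - 3)/(p*(p - 4))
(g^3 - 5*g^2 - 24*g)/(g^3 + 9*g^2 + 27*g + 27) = g*(g - 8)/(g^2 + 6*g + 9)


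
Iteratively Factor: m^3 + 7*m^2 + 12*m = (m)*(m^2 + 7*m + 12) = m*(m + 4)*(m + 3)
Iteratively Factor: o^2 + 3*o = (o)*(o + 3)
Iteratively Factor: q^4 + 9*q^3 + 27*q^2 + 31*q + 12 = (q + 3)*(q^3 + 6*q^2 + 9*q + 4) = (q + 1)*(q + 3)*(q^2 + 5*q + 4) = (q + 1)*(q + 3)*(q + 4)*(q + 1)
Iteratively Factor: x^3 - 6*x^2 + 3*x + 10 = (x - 5)*(x^2 - x - 2) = (x - 5)*(x - 2)*(x + 1)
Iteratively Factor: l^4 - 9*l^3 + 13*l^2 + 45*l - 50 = (l - 5)*(l^3 - 4*l^2 - 7*l + 10) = (l - 5)*(l - 1)*(l^2 - 3*l - 10) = (l - 5)^2*(l - 1)*(l + 2)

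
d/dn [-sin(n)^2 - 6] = -sin(2*n)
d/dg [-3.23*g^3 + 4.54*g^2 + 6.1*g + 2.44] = -9.69*g^2 + 9.08*g + 6.1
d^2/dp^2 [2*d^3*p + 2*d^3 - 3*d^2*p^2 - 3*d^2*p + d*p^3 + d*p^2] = 2*d*(-3*d + 3*p + 1)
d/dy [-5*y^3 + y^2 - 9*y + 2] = -15*y^2 + 2*y - 9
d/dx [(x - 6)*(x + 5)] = 2*x - 1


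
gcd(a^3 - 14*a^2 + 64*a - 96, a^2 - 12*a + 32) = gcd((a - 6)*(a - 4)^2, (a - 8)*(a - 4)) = a - 4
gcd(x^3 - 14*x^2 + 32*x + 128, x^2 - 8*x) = x - 8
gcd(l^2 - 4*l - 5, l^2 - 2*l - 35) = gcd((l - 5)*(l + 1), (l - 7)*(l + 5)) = 1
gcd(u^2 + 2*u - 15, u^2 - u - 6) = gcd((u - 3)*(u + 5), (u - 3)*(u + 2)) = u - 3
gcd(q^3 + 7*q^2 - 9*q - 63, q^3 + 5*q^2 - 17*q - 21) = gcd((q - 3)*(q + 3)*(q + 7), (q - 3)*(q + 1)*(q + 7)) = q^2 + 4*q - 21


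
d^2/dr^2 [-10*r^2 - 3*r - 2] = -20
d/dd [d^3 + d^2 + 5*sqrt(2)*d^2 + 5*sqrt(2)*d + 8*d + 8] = 3*d^2 + 2*d + 10*sqrt(2)*d + 5*sqrt(2) + 8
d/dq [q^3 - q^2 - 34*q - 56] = 3*q^2 - 2*q - 34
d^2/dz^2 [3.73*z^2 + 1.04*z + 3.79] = 7.46000000000000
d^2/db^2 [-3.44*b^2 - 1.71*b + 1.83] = -6.88000000000000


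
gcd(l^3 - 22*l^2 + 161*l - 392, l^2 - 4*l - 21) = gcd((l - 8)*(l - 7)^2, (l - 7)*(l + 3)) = l - 7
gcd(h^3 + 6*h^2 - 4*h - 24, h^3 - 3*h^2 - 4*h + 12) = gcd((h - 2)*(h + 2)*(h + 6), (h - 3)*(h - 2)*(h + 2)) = h^2 - 4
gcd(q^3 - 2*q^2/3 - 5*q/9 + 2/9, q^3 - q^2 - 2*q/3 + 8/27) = q^2 + q/3 - 2/9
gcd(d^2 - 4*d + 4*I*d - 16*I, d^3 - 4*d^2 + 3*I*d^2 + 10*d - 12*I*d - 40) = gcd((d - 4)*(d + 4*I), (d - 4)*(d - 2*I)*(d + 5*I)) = d - 4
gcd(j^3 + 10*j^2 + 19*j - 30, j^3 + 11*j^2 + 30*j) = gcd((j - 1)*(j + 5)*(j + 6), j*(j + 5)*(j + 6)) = j^2 + 11*j + 30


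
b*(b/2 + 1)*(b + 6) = b^3/2 + 4*b^2 + 6*b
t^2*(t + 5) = t^3 + 5*t^2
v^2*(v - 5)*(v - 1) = v^4 - 6*v^3 + 5*v^2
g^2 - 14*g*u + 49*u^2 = (g - 7*u)^2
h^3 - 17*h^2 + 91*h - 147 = (h - 7)^2*(h - 3)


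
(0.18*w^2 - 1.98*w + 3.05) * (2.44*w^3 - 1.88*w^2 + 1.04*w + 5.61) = 0.4392*w^5 - 5.1696*w^4 + 11.3516*w^3 - 6.7834*w^2 - 7.9358*w + 17.1105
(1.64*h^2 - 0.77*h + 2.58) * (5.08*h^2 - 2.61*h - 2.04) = 8.3312*h^4 - 8.192*h^3 + 11.7705*h^2 - 5.163*h - 5.2632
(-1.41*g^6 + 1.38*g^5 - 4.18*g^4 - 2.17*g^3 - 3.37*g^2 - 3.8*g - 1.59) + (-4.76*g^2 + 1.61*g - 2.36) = -1.41*g^6 + 1.38*g^5 - 4.18*g^4 - 2.17*g^3 - 8.13*g^2 - 2.19*g - 3.95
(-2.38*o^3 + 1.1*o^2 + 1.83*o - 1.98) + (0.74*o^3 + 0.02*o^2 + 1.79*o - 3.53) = -1.64*o^3 + 1.12*o^2 + 3.62*o - 5.51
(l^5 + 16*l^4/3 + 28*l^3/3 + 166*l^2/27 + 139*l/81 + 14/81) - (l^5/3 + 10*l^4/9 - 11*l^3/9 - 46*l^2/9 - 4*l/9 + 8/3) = 2*l^5/3 + 38*l^4/9 + 95*l^3/9 + 304*l^2/27 + 175*l/81 - 202/81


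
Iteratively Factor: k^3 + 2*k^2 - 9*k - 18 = (k + 2)*(k^2 - 9) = (k - 3)*(k + 2)*(k + 3)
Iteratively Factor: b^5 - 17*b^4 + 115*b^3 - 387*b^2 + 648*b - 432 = (b - 4)*(b^4 - 13*b^3 + 63*b^2 - 135*b + 108) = (b - 4)^2*(b^3 - 9*b^2 + 27*b - 27) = (b - 4)^2*(b - 3)*(b^2 - 6*b + 9) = (b - 4)^2*(b - 3)^2*(b - 3)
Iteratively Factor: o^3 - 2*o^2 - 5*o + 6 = (o - 3)*(o^2 + o - 2) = (o - 3)*(o - 1)*(o + 2)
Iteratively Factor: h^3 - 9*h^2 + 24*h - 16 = (h - 4)*(h^2 - 5*h + 4) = (h - 4)*(h - 1)*(h - 4)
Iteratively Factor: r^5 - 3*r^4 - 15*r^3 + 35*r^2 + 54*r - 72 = (r + 3)*(r^4 - 6*r^3 + 3*r^2 + 26*r - 24) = (r - 4)*(r + 3)*(r^3 - 2*r^2 - 5*r + 6) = (r - 4)*(r - 3)*(r + 3)*(r^2 + r - 2) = (r - 4)*(r - 3)*(r + 2)*(r + 3)*(r - 1)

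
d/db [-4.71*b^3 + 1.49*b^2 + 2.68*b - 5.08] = -14.13*b^2 + 2.98*b + 2.68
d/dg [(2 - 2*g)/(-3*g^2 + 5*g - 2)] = -6/(9*g^2 - 12*g + 4)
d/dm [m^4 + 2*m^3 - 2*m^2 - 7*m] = 4*m^3 + 6*m^2 - 4*m - 7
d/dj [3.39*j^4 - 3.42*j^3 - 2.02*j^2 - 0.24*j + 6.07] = 13.56*j^3 - 10.26*j^2 - 4.04*j - 0.24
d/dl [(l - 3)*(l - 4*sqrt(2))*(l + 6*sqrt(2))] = 3*l^2 - 6*l + 4*sqrt(2)*l - 48 - 6*sqrt(2)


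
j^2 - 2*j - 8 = (j - 4)*(j + 2)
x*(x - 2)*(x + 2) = x^3 - 4*x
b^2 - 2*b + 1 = (b - 1)^2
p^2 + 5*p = p*(p + 5)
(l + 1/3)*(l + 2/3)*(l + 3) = l^3 + 4*l^2 + 29*l/9 + 2/3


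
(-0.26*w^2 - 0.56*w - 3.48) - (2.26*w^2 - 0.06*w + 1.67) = -2.52*w^2 - 0.5*w - 5.15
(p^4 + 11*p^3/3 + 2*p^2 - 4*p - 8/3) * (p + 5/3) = p^5 + 16*p^4/3 + 73*p^3/9 - 2*p^2/3 - 28*p/3 - 40/9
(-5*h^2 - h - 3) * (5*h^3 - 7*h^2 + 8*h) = -25*h^5 + 30*h^4 - 48*h^3 + 13*h^2 - 24*h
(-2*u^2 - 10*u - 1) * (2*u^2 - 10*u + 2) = -4*u^4 + 94*u^2 - 10*u - 2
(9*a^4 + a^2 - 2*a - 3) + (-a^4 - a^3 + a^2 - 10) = 8*a^4 - a^3 + 2*a^2 - 2*a - 13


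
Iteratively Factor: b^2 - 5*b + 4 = (b - 1)*(b - 4)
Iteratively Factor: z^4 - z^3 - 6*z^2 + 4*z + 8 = (z + 2)*(z^3 - 3*z^2 + 4) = (z - 2)*(z + 2)*(z^2 - z - 2) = (z - 2)*(z + 1)*(z + 2)*(z - 2)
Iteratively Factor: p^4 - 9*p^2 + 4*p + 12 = (p - 2)*(p^3 + 2*p^2 - 5*p - 6) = (p - 2)*(p + 3)*(p^2 - p - 2) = (p - 2)^2*(p + 3)*(p + 1)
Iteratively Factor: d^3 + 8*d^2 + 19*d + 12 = (d + 4)*(d^2 + 4*d + 3) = (d + 1)*(d + 4)*(d + 3)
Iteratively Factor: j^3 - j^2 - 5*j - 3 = (j + 1)*(j^2 - 2*j - 3) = (j + 1)^2*(j - 3)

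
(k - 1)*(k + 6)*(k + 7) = k^3 + 12*k^2 + 29*k - 42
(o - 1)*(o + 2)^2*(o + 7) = o^4 + 10*o^3 + 21*o^2 - 4*o - 28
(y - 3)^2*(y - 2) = y^3 - 8*y^2 + 21*y - 18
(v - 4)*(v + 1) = v^2 - 3*v - 4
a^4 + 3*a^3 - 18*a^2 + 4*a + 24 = (a - 2)^2*(a + 1)*(a + 6)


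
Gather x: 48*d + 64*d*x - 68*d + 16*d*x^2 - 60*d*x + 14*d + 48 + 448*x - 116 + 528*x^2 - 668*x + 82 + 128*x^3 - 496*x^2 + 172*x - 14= -6*d + 128*x^3 + x^2*(16*d + 32) + x*(4*d - 48)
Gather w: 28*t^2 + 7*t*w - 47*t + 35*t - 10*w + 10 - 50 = 28*t^2 - 12*t + w*(7*t - 10) - 40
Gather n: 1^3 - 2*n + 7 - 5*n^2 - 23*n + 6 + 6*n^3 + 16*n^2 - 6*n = 6*n^3 + 11*n^2 - 31*n + 14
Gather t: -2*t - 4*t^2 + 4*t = -4*t^2 + 2*t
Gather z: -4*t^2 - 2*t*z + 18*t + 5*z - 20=-4*t^2 + 18*t + z*(5 - 2*t) - 20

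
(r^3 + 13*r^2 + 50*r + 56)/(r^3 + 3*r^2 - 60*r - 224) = (r + 2)/(r - 8)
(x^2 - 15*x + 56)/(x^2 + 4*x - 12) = (x^2 - 15*x + 56)/(x^2 + 4*x - 12)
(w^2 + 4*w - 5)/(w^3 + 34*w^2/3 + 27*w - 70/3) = 3*(w - 1)/(3*w^2 + 19*w - 14)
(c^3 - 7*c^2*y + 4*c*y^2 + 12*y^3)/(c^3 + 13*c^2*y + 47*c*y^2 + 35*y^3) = (c^2 - 8*c*y + 12*y^2)/(c^2 + 12*c*y + 35*y^2)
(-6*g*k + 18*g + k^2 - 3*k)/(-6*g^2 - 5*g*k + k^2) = (k - 3)/(g + k)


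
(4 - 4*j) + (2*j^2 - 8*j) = 2*j^2 - 12*j + 4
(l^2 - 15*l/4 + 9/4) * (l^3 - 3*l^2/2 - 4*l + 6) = l^5 - 21*l^4/4 + 31*l^3/8 + 141*l^2/8 - 63*l/2 + 27/2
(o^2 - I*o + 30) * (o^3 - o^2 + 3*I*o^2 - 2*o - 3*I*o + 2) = o^5 - o^4 + 2*I*o^4 + 31*o^3 - 2*I*o^3 - 31*o^2 + 92*I*o^2 - 60*o - 92*I*o + 60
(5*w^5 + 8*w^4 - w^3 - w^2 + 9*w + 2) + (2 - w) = 5*w^5 + 8*w^4 - w^3 - w^2 + 8*w + 4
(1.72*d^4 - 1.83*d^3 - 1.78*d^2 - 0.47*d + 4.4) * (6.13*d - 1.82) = 10.5436*d^5 - 14.3483*d^4 - 7.5808*d^3 + 0.3585*d^2 + 27.8274*d - 8.008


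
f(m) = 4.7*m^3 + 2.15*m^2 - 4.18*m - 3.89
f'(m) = 14.1*m^2 + 4.3*m - 4.18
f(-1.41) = -6.90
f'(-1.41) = 17.79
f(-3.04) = -103.36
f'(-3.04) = 113.05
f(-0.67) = -1.54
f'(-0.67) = -0.73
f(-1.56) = -9.98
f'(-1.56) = 23.43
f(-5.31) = -624.76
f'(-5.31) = 370.55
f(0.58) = -4.67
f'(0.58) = 3.06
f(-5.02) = -523.30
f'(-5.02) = 329.56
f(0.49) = -4.87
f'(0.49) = 1.31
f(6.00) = 1063.63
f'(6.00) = 529.22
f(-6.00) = -916.61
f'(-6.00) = 477.62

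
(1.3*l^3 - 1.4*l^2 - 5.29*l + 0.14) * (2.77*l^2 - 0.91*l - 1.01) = 3.601*l^5 - 5.061*l^4 - 14.6923*l^3 + 6.6157*l^2 + 5.2155*l - 0.1414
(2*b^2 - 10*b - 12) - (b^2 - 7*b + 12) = b^2 - 3*b - 24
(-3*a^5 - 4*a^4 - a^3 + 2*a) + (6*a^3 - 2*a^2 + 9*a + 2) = -3*a^5 - 4*a^4 + 5*a^3 - 2*a^2 + 11*a + 2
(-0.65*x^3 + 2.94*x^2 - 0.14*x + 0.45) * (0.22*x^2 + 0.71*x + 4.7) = -0.143*x^5 + 0.1853*x^4 - 0.998400000000001*x^3 + 13.8176*x^2 - 0.3385*x + 2.115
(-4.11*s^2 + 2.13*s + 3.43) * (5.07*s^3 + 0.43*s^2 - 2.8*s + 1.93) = -20.8377*s^5 + 9.0318*s^4 + 29.814*s^3 - 12.4214*s^2 - 5.4931*s + 6.6199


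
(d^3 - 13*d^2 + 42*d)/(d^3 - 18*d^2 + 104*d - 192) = d*(d - 7)/(d^2 - 12*d + 32)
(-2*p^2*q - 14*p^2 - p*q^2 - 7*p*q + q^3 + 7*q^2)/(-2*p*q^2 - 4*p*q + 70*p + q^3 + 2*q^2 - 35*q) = (p + q)/(q - 5)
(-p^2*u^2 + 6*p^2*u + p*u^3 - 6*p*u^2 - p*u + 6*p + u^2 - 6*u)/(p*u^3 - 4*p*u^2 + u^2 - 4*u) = (-p*u + 6*p + u^2 - 6*u)/(u*(u - 4))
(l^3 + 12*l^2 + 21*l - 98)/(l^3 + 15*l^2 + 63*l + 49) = (l - 2)/(l + 1)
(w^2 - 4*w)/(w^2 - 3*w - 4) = w/(w + 1)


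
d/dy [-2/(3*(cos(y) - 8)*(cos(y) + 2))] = 4*(3 - cos(y))*sin(y)/(3*(cos(y) - 8)^2*(cos(y) + 2)^2)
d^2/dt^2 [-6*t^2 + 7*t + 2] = -12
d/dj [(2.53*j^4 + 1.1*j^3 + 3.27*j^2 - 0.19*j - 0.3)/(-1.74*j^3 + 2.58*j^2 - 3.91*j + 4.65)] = (-4.4022*j^6 + 13.0548*j^5 - 21.1491*j^4 + 37.7948*j^3 + 1.4835*j^2 + 31.959*j - 2.0565)/(3.0276*j^6 - 8.9784*j^5 + 20.2632*j^4 - 36.3576*j^3 + 39.2821*j^2 - 36.363*j + 21.6225)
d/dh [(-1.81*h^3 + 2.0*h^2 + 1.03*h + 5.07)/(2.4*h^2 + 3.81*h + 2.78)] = (-4.344*h^4 - 13.7922*h^3 - 9.9474*h^2 - 13.216*h - 16.4533)/(5.76*h^4 + 18.288*h^3 + 27.8601*h^2 + 21.1836*h + 7.7284)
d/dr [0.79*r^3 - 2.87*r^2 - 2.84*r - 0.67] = 2.37*r^2 - 5.74*r - 2.84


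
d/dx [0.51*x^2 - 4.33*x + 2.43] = 1.02*x - 4.33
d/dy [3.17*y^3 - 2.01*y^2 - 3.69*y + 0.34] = 9.51*y^2 - 4.02*y - 3.69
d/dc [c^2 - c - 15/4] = 2*c - 1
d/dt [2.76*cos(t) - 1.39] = -2.76*sin(t)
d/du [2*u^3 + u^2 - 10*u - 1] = 6*u^2 + 2*u - 10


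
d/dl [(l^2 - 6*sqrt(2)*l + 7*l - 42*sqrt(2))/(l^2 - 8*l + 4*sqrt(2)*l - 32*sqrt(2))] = 5*(-3*l^2 + 2*sqrt(2)*l^2 + 4*sqrt(2)*l - 112*sqrt(2) + 144)/(l^4 - 16*l^3 + 8*sqrt(2)*l^3 - 128*sqrt(2)*l^2 + 96*l^2 - 512*l + 512*sqrt(2)*l + 2048)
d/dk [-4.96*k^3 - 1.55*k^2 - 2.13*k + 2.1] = -14.88*k^2 - 3.1*k - 2.13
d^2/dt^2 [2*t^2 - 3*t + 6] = 4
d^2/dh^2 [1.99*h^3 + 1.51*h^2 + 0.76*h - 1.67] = 11.94*h + 3.02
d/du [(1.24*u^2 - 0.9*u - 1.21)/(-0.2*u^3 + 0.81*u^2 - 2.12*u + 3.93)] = (0.248*u^4 - 0.36*u^3 - 2.6258*u^2 + 11.7066*u - 6.1022)/(0.04*u^6 - 0.324*u^5 + 1.5041*u^4 - 5.0064*u^3 + 10.861*u^2 - 16.6632*u + 15.4449)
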